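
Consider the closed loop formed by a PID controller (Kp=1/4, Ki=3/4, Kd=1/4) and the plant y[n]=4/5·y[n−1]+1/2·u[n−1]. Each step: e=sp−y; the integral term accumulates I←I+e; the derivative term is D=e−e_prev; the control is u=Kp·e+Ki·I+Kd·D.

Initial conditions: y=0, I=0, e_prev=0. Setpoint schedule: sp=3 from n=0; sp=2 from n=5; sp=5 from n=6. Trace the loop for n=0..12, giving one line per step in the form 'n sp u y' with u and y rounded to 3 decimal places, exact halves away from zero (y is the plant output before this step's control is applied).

(exact arithmetic carried between steps; '≈' marks a value shown rounded to 6 d.p. or computed from one; I and e_prev carry over from the previous line; the table rounds u and y to 3 d.p., halves away from zero)
n=0: y=0, sp=3, e=sp−y=3; I=3, D=e−e_prev=3; u=1/4·3+3/4·3+1/4·3=3.75; next y=4/5·0+1/2·3.75=1.875
n=1: y=1.875, sp=3, e=sp−y=1.125; I=4.125, D=e−e_prev=-1.875; u=1/4·1.125+3/4·4.125+1/4·(-1.875)=2.90625; next y=4/5·1.875+1/2·2.90625=2.953125
n=2: y=2.953125, sp=3, e=sp−y=0.046875; I=4.171875, D=e−e_prev=-1.078125; u=1/4·0.046875+3/4·4.171875+1/4·(-1.078125)≈2.871094; next y=4/5·2.953125+1/2·2.871094≈3.798047
n=3: y≈3.798047, sp=3, e=sp−y≈-0.798047; I≈3.373828, D=e−e_prev≈-0.844922; u=1/4·(-0.798047)+3/4·3.373828+1/4·(-0.844922)≈2.119629; next y=4/5·3.798047+1/2·2.119629≈4.098252
n=4: y≈4.098252, sp=3, e=sp−y≈-1.098252; I≈2.275576, D=e−e_prev≈-0.300205; u=1/4·(-1.098252)+3/4·2.275576+1/4·(-0.300205)≈1.357068; next y=4/5·4.098252+1/2·1.357068≈3.957135
n=5: y≈3.957135, sp=2, e=sp−y≈-1.957135; I≈0.318441, D=e−e_prev≈-0.858884; u=1/4·(-1.957135)+3/4·0.318441+1/4·(-0.858884)≈-0.465174; next y=4/5·3.957135+1/2·(-0.465174)≈2.933121
n=6: y≈2.933121, sp=5, e=sp−y≈2.066879; I≈2.385319, D=e−e_prev≈4.024014; u=1/4·2.066879+3/4·2.385319+1/4·4.024014≈3.311713; next y=4/5·2.933121+1/2·3.311713≈4.002353
n=7: y≈4.002353, sp=5, e=sp−y≈0.997647; I≈3.382966, D=e−e_prev≈-1.069232; u=1/4·0.997647+3/4·3.382966+1/4·(-1.069232)≈2.519328; next y=4/5·4.002353+1/2·2.519328≈4.461547
n=8: y≈4.461547, sp=5, e=sp−y≈0.538453; I≈3.921419, D=e−e_prev≈-0.459193; u=1/4·0.538453+3/4·3.921419+1/4·(-0.459193)≈2.960879; next y=4/5·4.461547+1/2·2.960879≈5.049677
n=9: y≈5.049677, sp=5, e=sp−y≈-0.049677; I≈3.871742, D=e−e_prev≈-0.588130; u=1/4·(-0.049677)+3/4·3.871742+1/4·(-0.588130)≈2.744355; next y=4/5·5.049677+1/2·2.744355≈5.411919
n=10: y≈5.411919, sp=5, e=sp−y≈-0.411919; I≈3.459823, D=e−e_prev≈-0.362242; u=1/4·(-0.411919)+3/4·3.459823+1/4·(-0.362242)≈2.401327; next y=4/5·5.411919+1/2·2.401327≈5.530199
n=11: y≈5.530199, sp=5, e=sp−y≈-0.530199; I≈2.929624, D=e−e_prev≈-0.118280; u=1/4·(-0.530199)+3/4·2.929624+1/4·(-0.118280)≈2.035099; next y=4/5·5.530199+1/2·2.035099≈5.441708
n=12: y≈5.441708, sp=5, e=sp−y≈-0.441708; I≈2.487916, D=e−e_prev≈0.088490; u=1/4·(-0.441708)+3/4·2.487916+1/4·0.088490≈1.777633; next y=4/5·5.441708+1/2·1.777633≈5.242183

0 3 3.750 0.000
1 3 2.906 1.875
2 3 2.871 2.953
3 3 2.120 3.798
4 3 1.357 4.098
5 2 -0.465 3.957
6 5 3.312 2.933
7 5 2.519 4.002
8 5 2.961 4.462
9 5 2.744 5.050
10 5 2.401 5.412
11 5 2.035 5.530
12 5 1.778 5.442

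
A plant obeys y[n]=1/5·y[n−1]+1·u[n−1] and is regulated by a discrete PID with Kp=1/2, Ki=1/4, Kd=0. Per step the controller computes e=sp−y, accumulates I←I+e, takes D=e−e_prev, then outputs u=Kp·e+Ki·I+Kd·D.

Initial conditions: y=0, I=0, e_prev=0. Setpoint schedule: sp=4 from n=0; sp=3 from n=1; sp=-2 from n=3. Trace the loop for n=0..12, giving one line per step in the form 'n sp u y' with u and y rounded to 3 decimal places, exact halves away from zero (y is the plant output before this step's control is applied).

0 4 3.000 0.000
1 3 1.000 3.000
2 3 2.050 1.600
3 -2 -1.928 2.370
4 -2 -0.152 -1.454
5 -2 -1.047 -0.443
6 -2 -0.917 -1.135
7 -2 -1.127 -1.144
8 -2 -1.182 -1.355
9 -2 -1.270 -1.453
10 -2 -1.326 -1.560
11 -2 -1.378 -1.638
12 -2 -1.418 -1.705

(exact arithmetic carried between steps; '≈' marks a value shown rounded to 6 d.p. or computed from one; I and e_prev carry over from the previous line; the table rounds u and y to 3 d.p., halves away from zero)
n=0: y=0, sp=4, e=sp−y=4; I=4, D=e−e_prev=4; u=1/2·4+1/4·4+0·4=3; next y=1/5·0+1·3=3
n=1: y=3, sp=3, e=sp−y=0; I=4, D=e−e_prev=-4; u=1/2·0+1/4·4+0·(-4)=1; next y=1/5·3+1·1=1.6
n=2: y=1.6, sp=3, e=sp−y=1.4; I=5.4, D=e−e_prev=1.4; u=1/2·1.4+1/4·5.4+0·1.4=2.05; next y=1/5·1.6+1·2.05=2.37
n=3: y=2.37, sp=-2, e=sp−y=-4.37; I=1.03, D=e−e_prev=-5.77; u=1/2·(-4.37)+1/4·1.03+0·(-5.77)=-1.9275; next y=1/5·2.37+1·(-1.9275)=-1.4535
n=4: y=-1.4535, sp=-2, e=sp−y=-0.5465; I=0.4835, D=e−e_prev=3.8235; u=1/2·(-0.5465)+1/4·0.4835+0·3.8235=-0.152375; next y=1/5·(-1.4535)+1·(-0.152375)=-0.443075
n=5: y=-0.443075, sp=-2, e=sp−y=-1.556925; I=-1.073425, D=e−e_prev=-1.010425; u=1/2·(-1.556925)+1/4·(-1.073425)+0·(-1.010425)≈-1.046819; next y=1/5·(-0.443075)+1·(-1.046819)≈-1.135434
n=6: y≈-1.135434, sp=-2, e=sp−y≈-0.864566; I≈-1.937991, D=e−e_prev≈0.692359; u=1/2·(-0.864566)+1/4·(-1.937991)+0·0.692359≈-0.916781; next y=1/5·(-1.135434)+1·(-0.916781)≈-1.143868
n=7: y≈-1.143868, sp=-2, e=sp−y≈-0.856132; I≈-2.794124, D=e−e_prev≈0.008434; u=1/2·(-0.856132)+1/4·(-2.794124)+0·0.008434≈-1.126597; next y=1/5·(-1.143868)+1·(-1.126597)≈-1.355371
n=8: y≈-1.355371, sp=-2, e=sp−y≈-0.644629; I≈-3.438753, D=e−e_prev≈0.211503; u=1/2·(-0.644629)+1/4·(-3.438753)+0·0.211503≈-1.182003; next y=1/5·(-1.355371)+1·(-1.182003)≈-1.453077
n=9: y≈-1.453077, sp=-2, e=sp−y≈-0.546923; I≈-3.985676, D=e−e_prev≈0.097706; u=1/2·(-0.546923)+1/4·(-3.985676)+0·0.097706≈-1.269880; next y=1/5·(-1.453077)+1·(-1.269880)≈-1.560496
n=10: y≈-1.560496, sp=-2, e=sp−y≈-0.439504; I≈-4.425180, D=e−e_prev≈0.107419; u=1/2·(-0.439504)+1/4·(-4.425180)+0·0.107419≈-1.326047; next y=1/5·(-1.560496)+1·(-1.326047)≈-1.638146
n=11: y≈-1.638146, sp=-2, e=sp−y≈-0.361854; I≈-4.787034, D=e−e_prev≈0.077650; u=1/2·(-0.361854)+1/4·(-4.787034)+0·0.077650≈-1.377685; next y=1/5·(-1.638146)+1·(-1.377685)≈-1.705315
n=12: y≈-1.705315, sp=-2, e=sp−y≈-0.294685; I≈-5.081719, D=e−e_prev≈0.067168; u=1/2·(-0.294685)+1/4·(-5.081719)+0·0.067168≈-1.417773; next y=1/5·(-1.705315)+1·(-1.417773)≈-1.758835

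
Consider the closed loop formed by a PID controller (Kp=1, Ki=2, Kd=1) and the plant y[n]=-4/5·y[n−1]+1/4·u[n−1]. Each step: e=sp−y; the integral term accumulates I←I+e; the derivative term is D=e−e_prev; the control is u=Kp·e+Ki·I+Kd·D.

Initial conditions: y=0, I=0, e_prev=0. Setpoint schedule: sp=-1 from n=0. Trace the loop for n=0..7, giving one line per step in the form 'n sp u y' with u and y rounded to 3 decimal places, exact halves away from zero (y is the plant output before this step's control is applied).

0 -1 -4.000 0.000
1 -1 -1.000 -1.000
2 -1 -8.200 0.550
3 -1 2.410 -2.490
4 -1 -17.988 2.595
5 -1 16.576 -6.573
6 -1 -45.345 9.402
7 -1 62.865 -18.858

(exact arithmetic carried between steps; '≈' marks a value shown rounded to 6 d.p. or computed from one; I and e_prev carry over from the previous line; the table rounds u and y to 3 d.p., halves away from zero)
n=0: y=0, sp=-1, e=sp−y=-1; I=-1, D=e−e_prev=-1; u=1·(-1)+2·(-1)+1·(-1)=-4; next y=-4/5·0+1/4·(-4)=-1
n=1: y=-1, sp=-1, e=sp−y=0; I=-1, D=e−e_prev=1; u=1·0+2·(-1)+1·1=-1; next y=-4/5·(-1)+1/4·(-1)=0.55
n=2: y=0.55, sp=-1, e=sp−y=-1.55; I=-2.55, D=e−e_prev=-1.55; u=1·(-1.55)+2·(-2.55)+1·(-1.55)=-8.2; next y=-4/5·0.55+1/4·(-8.2)=-2.49
n=3: y=-2.49, sp=-1, e=sp−y=1.49; I=-1.06, D=e−e_prev=3.04; u=1·1.49+2·(-1.06)+1·3.04=2.41; next y=-4/5·(-2.49)+1/4·2.41=2.5945
n=4: y=2.5945, sp=-1, e=sp−y=-3.5945; I=-4.6545, D=e−e_prev=-5.0845; u=1·(-3.5945)+2·(-4.6545)+1·(-5.0845)=-17.988; next y=-4/5·2.5945+1/4·(-17.988)=-6.5726
n=5: y=-6.5726, sp=-1, e=sp−y=5.5726; I=0.9181, D=e−e_prev=9.1671; u=1·5.5726+2·0.9181+1·9.1671=16.5759; next y=-4/5·(-6.5726)+1/4·16.5759=9.402055
n=6: y=9.402055, sp=-1, e=sp−y=-10.402055; I=-9.483955, D=e−e_prev=-15.974655; u=1·(-10.402055)+2·(-9.483955)+1·(-15.974655)=-45.34462; next y=-4/5·9.402055+1/4·(-45.34462)=-18.857799
n=7: y=-18.857799, sp=-1, e=sp−y=17.857799; I=8.373844, D=e−e_prev=28.259854; u=1·17.857799+2·8.373844+1·28.259854=62.865341; next y=-4/5·(-18.857799)+1/4·62.865341≈30.802574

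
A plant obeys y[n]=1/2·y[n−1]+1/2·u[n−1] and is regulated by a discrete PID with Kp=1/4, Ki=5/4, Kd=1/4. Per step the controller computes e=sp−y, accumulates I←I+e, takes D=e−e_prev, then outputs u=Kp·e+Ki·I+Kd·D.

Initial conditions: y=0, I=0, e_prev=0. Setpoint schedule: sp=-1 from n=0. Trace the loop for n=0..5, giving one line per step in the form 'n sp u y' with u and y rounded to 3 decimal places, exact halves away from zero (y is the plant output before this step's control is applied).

0 -1 -1.750 0.000
1 -1 -1.219 -0.875
2 -1 -1.293 -1.047
3 -1 -1.062 -1.170
4 -1 -0.975 -1.116
5 -1 -0.940 -1.045

(exact arithmetic carried between steps; '≈' marks a value shown rounded to 6 d.p. or computed from one; I and e_prev carry over from the previous line; the table rounds u and y to 3 d.p., halves away from zero)
n=0: y=0, sp=-1, e=sp−y=-1; I=-1, D=e−e_prev=-1; u=1/4·(-1)+5/4·(-1)+1/4·(-1)=-1.75; next y=1/2·0+1/2·(-1.75)=-0.875
n=1: y=-0.875, sp=-1, e=sp−y=-0.125; I=-1.125, D=e−e_prev=0.875; u=1/4·(-0.125)+5/4·(-1.125)+1/4·0.875=-1.21875; next y=1/2·(-0.875)+1/2·(-1.21875)=-1.046875
n=2: y=-1.046875, sp=-1, e=sp−y=0.046875; I=-1.078125, D=e−e_prev=0.171875; u=1/4·0.046875+5/4·(-1.078125)+1/4·0.171875≈-1.292969; next y=1/2·(-1.046875)+1/2·(-1.292969)≈-1.169922
n=3: y≈-1.169922, sp=-1, e=sp−y≈0.169922; I≈-0.908203, D=e−e_prev≈0.123047; u=1/4·0.169922+5/4·(-0.908203)+1/4·0.123047≈-1.062012; next y=1/2·(-1.169922)+1/2·(-1.062012)≈-1.115967
n=4: y≈-1.115967, sp=-1, e=sp−y≈0.115967; I≈-0.792236, D=e−e_prev≈-0.053955; u=1/4·0.115967+5/4·(-0.792236)+1/4·(-0.053955)≈-0.974792; next y=1/2·(-1.115967)+1/2·(-0.974792)≈-1.045380
n=5: y≈-1.045380, sp=-1, e=sp−y≈0.045380; I≈-0.746857, D=e−e_prev≈-0.070587; u=1/4·0.045380+5/4·(-0.746857)+1/4·(-0.070587)≈-0.939873; next y=1/2·(-1.045380)+1/2·(-0.939873)≈-0.992626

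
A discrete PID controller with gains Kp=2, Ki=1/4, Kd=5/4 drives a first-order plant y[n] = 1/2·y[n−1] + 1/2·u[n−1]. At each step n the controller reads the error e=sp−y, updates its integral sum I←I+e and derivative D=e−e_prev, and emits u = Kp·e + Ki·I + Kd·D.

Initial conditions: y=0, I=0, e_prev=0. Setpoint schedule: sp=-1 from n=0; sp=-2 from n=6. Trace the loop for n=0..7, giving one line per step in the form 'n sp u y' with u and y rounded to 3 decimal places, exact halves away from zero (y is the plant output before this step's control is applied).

0 -1 -3.500 0.000
1 -1 3.625 -1.750
2 -1 -7.781 0.938
3 -1 10.352 -3.422
4 -1 -18.596 3.465
5 -1 27.502 -7.565
6 -2 -49.513 9.969
7 -2 74.755 -19.772

(exact arithmetic carried between steps; '≈' marks a value shown rounded to 6 d.p. or computed from one; I and e_prev carry over from the previous line; the table rounds u and y to 3 d.p., halves away from zero)
n=0: y=0, sp=-1, e=sp−y=-1; I=-1, D=e−e_prev=-1; u=2·(-1)+1/4·(-1)+5/4·(-1)=-3.5; next y=1/2·0+1/2·(-3.5)=-1.75
n=1: y=-1.75, sp=-1, e=sp−y=0.75; I=-0.25, D=e−e_prev=1.75; u=2·0.75+1/4·(-0.25)+5/4·1.75=3.625; next y=1/2·(-1.75)+1/2·3.625=0.9375
n=2: y=0.9375, sp=-1, e=sp−y=-1.9375; I=-2.1875, D=e−e_prev=-2.6875; u=2·(-1.9375)+1/4·(-2.1875)+5/4·(-2.6875)=-7.78125; next y=1/2·0.9375+1/2·(-7.78125)=-3.421875
n=3: y=-3.421875, sp=-1, e=sp−y=2.421875; I=0.234375, D=e−e_prev=4.359375; u=2·2.421875+1/4·0.234375+5/4·4.359375≈10.351563; next y=1/2·(-3.421875)+1/2·10.351563≈3.464844
n=4: y≈3.464844, sp=-1, e=sp−y≈-4.464844; I≈-4.230469, D=e−e_prev≈-6.886719; u=2·(-4.464844)+1/4·(-4.230469)+5/4·(-6.886719)≈-18.595703; next y=1/2·3.464844+1/2·(-18.595703)≈-7.565430
n=5: y≈-7.565430, sp=-1, e=sp−y≈6.565430; I≈2.334961, D=e−e_prev≈11.030273; u=2·6.565430+1/4·2.334961+5/4·11.030273≈27.502441; next y=1/2·(-7.565430)+1/2·27.502441≈9.968506
n=6: y≈9.968506, sp=-2, e=sp−y≈-11.968506; I≈-9.633545, D=e−e_prev≈-18.533936; u=2·(-11.968506)+1/4·(-9.633545)+5/4·(-18.533936)≈-49.512817; next y=1/2·9.968506+1/2·(-49.512817)≈-19.772156
n=7: y≈-19.772156, sp=-2, e=sp−y≈17.772156; I≈8.138611, D=e−e_prev≈29.740662; u=2·17.772156+1/4·8.138611+5/4·29.740662≈74.754791; next y=1/2·(-19.772156)+1/2·74.754791≈27.491318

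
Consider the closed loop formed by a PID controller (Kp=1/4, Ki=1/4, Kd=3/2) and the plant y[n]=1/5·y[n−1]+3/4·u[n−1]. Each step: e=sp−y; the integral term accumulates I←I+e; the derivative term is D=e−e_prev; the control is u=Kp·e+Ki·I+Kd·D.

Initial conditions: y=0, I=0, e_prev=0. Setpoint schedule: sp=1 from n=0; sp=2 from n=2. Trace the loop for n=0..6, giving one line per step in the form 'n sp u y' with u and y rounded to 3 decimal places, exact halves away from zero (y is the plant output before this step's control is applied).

(exact arithmetic carried between steps; '≈' marks a value shown rounded to 6 d.p. or computed from one; I and e_prev carry over from the previous line; the table rounds u and y to 3 d.p., halves away from zero)
n=0: y=0, sp=1, e=sp−y=1; I=1, D=e−e_prev=1; u=1/4·1+1/4·1+3/2·1=2; next y=1/5·0+3/4·2=1.5
n=1: y=1.5, sp=1, e=sp−y=-0.5; I=0.5, D=e−e_prev=-1.5; u=1/4·(-0.5)+1/4·0.5+3/2·(-1.5)=-2.25; next y=1/5·1.5+3/4·(-2.25)=-1.3875
n=2: y=-1.3875, sp=2, e=sp−y=3.3875; I=3.8875, D=e−e_prev=3.8875; u=1/4·3.3875+1/4·3.8875+3/2·3.8875=7.65; next y=1/5·(-1.3875)+3/4·7.65=5.46
n=3: y=5.46, sp=2, e=sp−y=-3.46; I=0.4275, D=e−e_prev=-6.8475; u=1/4·(-3.46)+1/4·0.4275+3/2·(-6.8475)=-11.029375; next y=1/5·5.46+3/4·(-11.029375)≈-7.180031
n=4: y≈-7.180031, sp=2, e=sp−y≈9.180031; I≈9.607531, D=e−e_prev≈12.640031; u=1/4·9.180031+1/4·9.607531+3/2·12.640031≈23.656938; next y=1/5·(-7.180031)+3/4·23.656938≈16.306697
n=5: y≈16.306697, sp=2, e=sp−y≈-14.306697; I≈-4.699166, D=e−e_prev≈-23.486728; u=1/4·(-14.306697)+1/4·(-4.699166)+3/2·(-23.486728)≈-39.981558; next y=1/5·16.306697+3/4·(-39.981558)≈-26.724829
n=6: y≈-26.724829, sp=2, e=sp−y≈28.724829; I≈24.025663, D=e−e_prev≈43.031526; u=1/4·28.724829+1/4·24.025663+3/2·43.031526≈77.734912; next y=1/5·(-26.724829)+3/4·77.734912≈52.956218

0 1 2.000 0.000
1 1 -2.250 1.500
2 2 7.650 -1.388
3 2 -11.029 5.460
4 2 23.657 -7.180
5 2 -39.982 16.307
6 2 77.735 -26.725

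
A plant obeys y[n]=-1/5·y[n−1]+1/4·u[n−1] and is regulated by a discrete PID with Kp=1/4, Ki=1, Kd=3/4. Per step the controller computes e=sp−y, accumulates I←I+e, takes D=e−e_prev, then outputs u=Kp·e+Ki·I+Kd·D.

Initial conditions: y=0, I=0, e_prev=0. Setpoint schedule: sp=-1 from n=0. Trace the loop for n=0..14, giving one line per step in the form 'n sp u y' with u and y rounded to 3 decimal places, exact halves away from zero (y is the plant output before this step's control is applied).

0 -1 -2.000 0.000
1 -1 -1.250 -0.500
2 -1 -2.700 -0.213
3 -1 -2.432 -0.633
4 -1 -3.416 -0.481
5 -1 -3.269 -0.758
6 -1 -3.903 -0.666
7 -1 -3.814 -0.843
8 -1 -4.219 -0.785
9 -1 -4.166 -0.898
10 -1 -4.424 -0.862
11 -1 -4.392 -0.934
12 -1 -4.557 -0.911
13 -1 -4.537 -0.957
14 -1 -4.643 -0.943

(exact arithmetic carried between steps; '≈' marks a value shown rounded to 6 d.p. or computed from one; I and e_prev carry over from the previous line; the table rounds u and y to 3 d.p., halves away from zero)
n=0: y=0, sp=-1, e=sp−y=-1; I=-1, D=e−e_prev=-1; u=1/4·(-1)+1·(-1)+3/4·(-1)=-2; next y=-1/5·0+1/4·(-2)=-0.5
n=1: y=-0.5, sp=-1, e=sp−y=-0.5; I=-1.5, D=e−e_prev=0.5; u=1/4·(-0.5)+1·(-1.5)+3/4·0.5=-1.25; next y=-1/5·(-0.5)+1/4·(-1.25)=-0.2125
n=2: y=-0.2125, sp=-1, e=sp−y=-0.7875; I=-2.2875, D=e−e_prev=-0.2875; u=1/4·(-0.7875)+1·(-2.2875)+3/4·(-0.2875)=-2.7; next y=-1/5·(-0.2125)+1/4·(-2.7)=-0.6325
n=3: y=-0.6325, sp=-1, e=sp−y=-0.3675; I=-2.655, D=e−e_prev=0.42; u=1/4·(-0.3675)+1·(-2.655)+3/4·0.42=-2.431875; next y=-1/5·(-0.6325)+1/4·(-2.431875)≈-0.481469
n=4: y≈-0.481469, sp=-1, e=sp−y≈-0.518531; I≈-3.173531, D=e−e_prev≈-0.151031; u=1/4·(-0.518531)+1·(-3.173531)+3/4·(-0.151031)≈-3.416438; next y=-1/5·(-0.481469)+1/4·(-3.416438)≈-0.757816
n=5: y≈-0.757816, sp=-1, e=sp−y≈-0.242184; I≈-3.415716, D=e−e_prev≈0.276347; u=1/4·(-0.242184)+1·(-3.415716)+3/4·0.276347≈-3.269002; next y=-1/5·(-0.757816)+1/4·(-3.269002)≈-0.665687
n=6: y≈-0.665687, sp=-1, e=sp−y≈-0.334313; I≈-3.750028, D=e−e_prev≈-0.092128; u=1/4·(-0.334313)+1·(-3.750028)+3/4·(-0.092128)≈-3.902703; next y=-1/5·(-0.665687)+1/4·(-3.902703)≈-0.842538
n=7: y≈-0.842538, sp=-1, e=sp−y≈-0.157462; I≈-3.907490, D=e−e_prev≈0.176851; u=1/4·(-0.157462)+1·(-3.907490)+3/4·0.176851≈-3.814217; next y=-1/5·(-0.842538)+1/4·(-3.814217)≈-0.785047
n=8: y≈-0.785047, sp=-1, e=sp−y≈-0.214953; I≈-4.122443, D=e−e_prev≈-0.057492; u=1/4·(-0.214953)+1·(-4.122443)+3/4·(-0.057492)≈-4.219300; next y=-1/5·(-0.785047)+1/4·(-4.219300)≈-0.897816
n=9: y≈-0.897816, sp=-1, e=sp−y≈-0.102184; I≈-4.224628, D=e−e_prev≈0.112769; u=1/4·(-0.102184)+1·(-4.224628)+3/4·0.112769≈-4.165597; next y=-1/5·(-0.897816)+1/4·(-4.165597)≈-0.861836
n=10: y≈-0.861836, sp=-1, e=sp−y≈-0.138164; I≈-4.362792, D=e−e_prev≈-0.035980; u=1/4·(-0.138164)+1·(-4.362792)+3/4·(-0.035980)≈-4.424317; next y=-1/5·(-0.861836)+1/4·(-4.424317)≈-0.933712
n=11: y≈-0.933712, sp=-1, e=sp−y≈-0.066288; I≈-4.429079, D=e−e_prev≈0.071876; u=1/4·(-0.066288)+1·(-4.429079)+3/4·0.071876≈-4.391744; next y=-1/5·(-0.933712)+1/4·(-4.391744)≈-0.911194
n=12: y≈-0.911194, sp=-1, e=sp−y≈-0.088806; I≈-4.517886, D=e−e_prev≈-0.022518; u=1/4·(-0.088806)+1·(-4.517886)+3/4·(-0.022518)≈-4.556976; next y=-1/5·(-0.911194)+1/4·(-4.556976)≈-0.957005
n=13: y≈-0.957005, sp=-1, e=sp−y≈-0.042995; I≈-4.560880, D=e−e_prev≈0.045812; u=1/4·(-0.042995)+1·(-4.560880)+3/4·0.045812≈-4.537270; next y=-1/5·(-0.957005)+1/4·(-4.537270)≈-0.942917
n=14: y≈-0.942917, sp=-1, e=sp−y≈-0.057083; I≈-4.617964, D=e−e_prev≈-0.014089; u=1/4·(-0.057083)+1·(-4.617964)+3/4·(-0.014089)≈-4.642801; next y=-1/5·(-0.942917)+1/4·(-4.642801)≈-0.972117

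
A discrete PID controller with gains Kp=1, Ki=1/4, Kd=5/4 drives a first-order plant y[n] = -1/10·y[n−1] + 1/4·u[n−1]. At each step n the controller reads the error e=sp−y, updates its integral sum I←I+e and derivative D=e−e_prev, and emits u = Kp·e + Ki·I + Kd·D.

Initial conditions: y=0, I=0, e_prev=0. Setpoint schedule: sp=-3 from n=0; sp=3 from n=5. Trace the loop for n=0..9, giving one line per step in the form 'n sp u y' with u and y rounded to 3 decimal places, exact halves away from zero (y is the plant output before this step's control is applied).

0 -3 -7.500 0.000
1 -3 0.188 -1.875
2 -3 -7.711 0.234
3 -3 -0.419 -1.951
4 -3 -8.517 0.090
5 3 13.834 -2.138
6 3 -9.694 3.672
7 3 13.559 -2.791
8 3 -9.221 3.669
9 3 14.539 -2.672

(exact arithmetic carried between steps; '≈' marks a value shown rounded to 6 d.p. or computed from one; I and e_prev carry over from the previous line; the table rounds u and y to 3 d.p., halves away from zero)
n=0: y=0, sp=-3, e=sp−y=-3; I=-3, D=e−e_prev=-3; u=1·(-3)+1/4·(-3)+5/4·(-3)=-7.5; next y=-1/10·0+1/4·(-7.5)=-1.875
n=1: y=-1.875, sp=-3, e=sp−y=-1.125; I=-4.125, D=e−e_prev=1.875; u=1·(-1.125)+1/4·(-4.125)+5/4·1.875=0.1875; next y=-1/10·(-1.875)+1/4·0.1875=0.234375
n=2: y=0.234375, sp=-3, e=sp−y=-3.234375; I=-7.359375, D=e−e_prev=-2.109375; u=1·(-3.234375)+1/4·(-7.359375)+5/4·(-2.109375)≈-7.710938; next y=-1/10·0.234375+1/4·(-7.710938)≈-1.951172
n=3: y≈-1.951172, sp=-3, e=sp−y≈-1.048828; I≈-8.408203, D=e−e_prev≈2.185547; u=1·(-1.048828)+1/4·(-8.408203)+5/4·2.185547≈-0.418945; next y=-1/10·(-1.951172)+1/4·(-0.418945)≈0.090381
n=4: y≈0.090381, sp=-3, e=sp−y≈-3.090381; I≈-11.498584, D=e−e_prev≈-2.041553; u=1·(-3.090381)+1/4·(-11.498584)+5/4·(-2.041553)≈-8.516968; next y=-1/10·0.090381+1/4·(-8.516968)≈-2.138280
n=5: y≈-2.138280, sp=3, e=sp−y≈5.138280; I≈-6.360304, D=e−e_prev≈8.228661; u=1·5.138280+1/4·(-6.360304)+5/4·8.228661≈13.834030; next y=-1/10·(-2.138280)+1/4·13.834030≈3.672336
n=6: y≈3.672336, sp=3, e=sp−y≈-0.672336; I≈-7.032639, D=e−e_prev≈-5.810616; u=1·(-0.672336)+1/4·(-7.032639)+5/4·(-5.810616)≈-9.693765; next y=-1/10·3.672336+1/4·(-9.693765)≈-2.790675
n=7: y≈-2.790675, sp=3, e=sp−y≈5.790675; I≈-1.241965, D=e−e_prev≈6.463010; u=1·5.790675+1/4·(-1.241965)+5/4·6.463010≈13.558946; next y=-1/10·(-2.790675)+1/4·13.558946≈3.668804
n=8: y≈3.668804, sp=3, e=sp−y≈-0.668804; I≈-1.910769, D=e−e_prev≈-6.459479; u=1·(-0.668804)+1/4·(-1.910769)+5/4·(-6.459479)≈-9.220845; next y=-1/10·3.668804+1/4·(-9.220845)≈-2.672092
n=9: y≈-2.672092, sp=3, e=sp−y≈5.672092; I≈3.761323, D=e−e_prev≈6.340896; u=1·5.672092+1/4·3.761323+5/4·6.340896≈14.538542; next y=-1/10·(-2.672092)+1/4·14.538542≈3.901845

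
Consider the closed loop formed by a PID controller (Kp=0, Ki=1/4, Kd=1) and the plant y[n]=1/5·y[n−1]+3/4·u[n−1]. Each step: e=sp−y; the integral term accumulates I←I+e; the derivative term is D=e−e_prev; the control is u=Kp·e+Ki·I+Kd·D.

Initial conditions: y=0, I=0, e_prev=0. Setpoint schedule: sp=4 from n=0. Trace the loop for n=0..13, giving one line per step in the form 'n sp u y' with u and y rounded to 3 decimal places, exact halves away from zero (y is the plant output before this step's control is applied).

0 4 5.000 0.000
1 4 -2.688 3.750
2 4 7.395 -1.266
3 4 -4.503 5.293
4 4 11.247 -2.318
5 4 -7.647 7.971
6 4 16.790 -4.141
7 4 -13.169 11.764
8 4 24.906 -7.524
9 4 -22.374 17.175
10 4 37.181 -13.346
11 4 -37.206 25.216
12 4 56.149 -22.861
13 4 -60.714 37.540

(exact arithmetic carried between steps; '≈' marks a value shown rounded to 6 d.p. or computed from one; I and e_prev carry over from the previous line; the table rounds u and y to 3 d.p., halves away from zero)
n=0: y=0, sp=4, e=sp−y=4; I=4, D=e−e_prev=4; u=0·4+1/4·4+1·4=5; next y=1/5·0+3/4·5=3.75
n=1: y=3.75, sp=4, e=sp−y=0.25; I=4.25, D=e−e_prev=-3.75; u=0·0.25+1/4·4.25+1·(-3.75)=-2.6875; next y=1/5·3.75+3/4·(-2.6875)=-1.265625
n=2: y=-1.265625, sp=4, e=sp−y=5.265625; I=9.515625, D=e−e_prev=5.015625; u=0·5.265625+1/4·9.515625+1·5.015625≈7.394531; next y=1/5·(-1.265625)+3/4·7.394531≈5.292773
n=3: y≈5.292773, sp=4, e=sp−y≈-1.292773; I≈8.222852, D=e−e_prev≈-6.558398; u=0·(-1.292773)+1/4·8.222852+1·(-6.558398)≈-4.502686; next y=1/5·5.292773+3/4·(-4.502686)≈-2.318459
n=4: y≈-2.318459, sp=4, e=sp−y≈6.318459; I≈14.541311, D=e−e_prev≈7.611233; u=0·6.318459+1/4·14.541311+1·7.611233≈11.246561; next y=1/5·(-2.318459)+3/4·11.246561≈7.971229
n=5: y≈7.971229, sp=4, e=sp−y≈-3.971229; I≈10.570082, D=e−e_prev≈-10.289688; u=0·(-3.971229)+1/4·10.570082+1·(-10.289688)≈-7.647167; next y=1/5·7.971229+3/4·(-7.647167)≈-4.141130
n=6: y≈-4.141130, sp=4, e=sp−y≈8.141130; I≈18.711212, D=e−e_prev≈12.112358; u=0·8.141130+1/4·18.711212+1·12.112358≈16.790162; next y=1/5·(-4.141130)+3/4·16.790162≈11.764395
n=7: y≈11.764395, sp=4, e=sp−y≈-7.764395; I≈10.946817, D=e−e_prev≈-15.905525; u=0·(-7.764395)+1/4·10.946817+1·(-15.905525)≈-13.168821; next y=1/5·11.764395+3/4·(-13.168821)≈-7.523737
n=8: y≈-7.523737, sp=4, e=sp−y≈11.523737; I≈22.470554, D=e−e_prev≈19.288132; u=0·11.523737+1/4·22.470554+1·19.288132≈24.905770; next y=1/5·(-7.523737)+3/4·24.905770≈17.174580
n=9: y≈17.174580, sp=4, e=sp−y≈-13.174580; I≈9.295973, D=e−e_prev≈-24.698317; u=0·(-13.174580)+1/4·9.295973+1·(-24.698317)≈-22.374324; next y=1/5·17.174580+3/4·(-22.374324)≈-13.345827
n=10: y≈-13.345827, sp=4, e=sp−y≈17.345827; I≈26.641800, D=e−e_prev≈30.520407; u=0·17.345827+1/4·26.641800+1·30.520407≈37.180857; next y=1/5·(-13.345827)+3/4·37.180857≈25.216477
n=11: y≈25.216477, sp=4, e=sp−y≈-21.216477; I≈5.425323, D=e−e_prev≈-38.562304; u=0·(-21.216477)+1/4·5.425323+1·(-38.562304)≈-37.205973; next y=1/5·25.216477+3/4·(-37.205973)≈-22.861185
n=12: y≈-22.861185, sp=4, e=sp−y≈26.861185; I≈32.286507, D=e−e_prev≈48.077662; u=0·26.861185+1/4·32.286507+1·48.077662≈56.149289; next y=1/5·(-22.861185)+3/4·56.149289≈37.539730
n=13: y≈37.539730, sp=4, e=sp−y≈-33.539730; I≈-1.253222, D=e−e_prev≈-60.400914; u=0·(-33.539730)+1/4·(-1.253222)+1·(-60.400914)≈-60.714220; next y=1/5·37.539730+3/4·(-60.714220)≈-38.027719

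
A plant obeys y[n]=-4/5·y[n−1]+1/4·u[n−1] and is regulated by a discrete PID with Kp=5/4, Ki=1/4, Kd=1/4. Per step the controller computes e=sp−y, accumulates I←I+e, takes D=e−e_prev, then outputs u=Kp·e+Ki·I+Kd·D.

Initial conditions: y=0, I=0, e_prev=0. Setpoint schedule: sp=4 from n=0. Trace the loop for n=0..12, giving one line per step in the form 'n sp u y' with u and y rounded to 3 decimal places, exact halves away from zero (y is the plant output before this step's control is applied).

(exact arithmetic carried between steps; '≈' marks a value shown rounded to 6 d.p. or computed from one; I and e_prev carry over from the previous line; the table rounds u and y to 3 d.p., halves away from zero)
n=0: y=0, sp=4, e=sp−y=4; I=4, D=e−e_prev=4; u=5/4·4+1/4·4+1/4·4=7; next y=-4/5·0+1/4·7=1.75
n=1: y=1.75, sp=4, e=sp−y=2.25; I=6.25, D=e−e_prev=-1.75; u=5/4·2.25+1/4·6.25+1/4·(-1.75)=3.9375; next y=-4/5·1.75+1/4·3.9375=-0.415625
n=2: y=-0.415625, sp=4, e=sp−y=4.415625; I=10.665625, D=e−e_prev=2.165625; u=5/4·4.415625+1/4·10.665625+1/4·2.165625≈8.727344; next y=-4/5·(-0.415625)+1/4·8.727344≈2.514336
n=3: y≈2.514336, sp=4, e=sp−y≈1.485664; I≈12.151289, D=e−e_prev≈-2.929961; u=5/4·1.485664+1/4·12.151289+1/4·(-2.929961)≈4.162412; next y=-4/5·2.514336+1/4·4.162412≈-0.970866
n=4: y≈-0.970866, sp=4, e=sp−y≈4.970866; I≈17.122155, D=e−e_prev≈3.485202; u=5/4·4.970866+1/4·17.122155+1/4·3.485202≈11.365421; next y=-4/5·(-0.970866)+1/4·11.365421≈3.618048
n=5: y≈3.618048, sp=4, e=sp−y≈0.381952; I≈17.504107, D=e−e_prev≈-4.588914; u=5/4·0.381952+1/4·17.504107+1/4·(-4.588914)≈3.706238; next y=-4/5·3.618048+1/4·3.706238≈-1.967879
n=6: y≈-1.967879, sp=4, e=sp−y≈5.967879; I≈23.471986, D=e−e_prev≈5.585927; u=5/4·5.967879+1/4·23.471986+1/4·5.585927≈14.724326; next y=-4/5·(-1.967879)+1/4·14.724326≈5.255385
n=7: y≈5.255385, sp=4, e=sp−y≈-1.255385; I≈22.216601, D=e−e_prev≈-7.223263; u=5/4·(-1.255385)+1/4·22.216601+1/4·(-7.223263)≈2.179104; next y=-4/5·5.255385+1/4·2.179104≈-3.659532
n=8: y≈-3.659532, sp=4, e=sp−y≈7.659532; I≈29.876133, D=e−e_prev≈8.914916; u=5/4·7.659532+1/4·29.876133+1/4·8.914916≈19.272177; next y=-4/5·(-3.659532)+1/4·19.272177≈7.745670
n=9: y≈7.745670, sp=4, e=sp−y≈-3.745670; I≈26.130463, D=e−e_prev≈-11.405201; u=5/4·(-3.745670)+1/4·26.130463+1/4·(-11.405201)≈-1.000772; next y=-4/5·7.745670+1/4·(-1.000772)≈-6.446729
n=10: y≈-6.446729, sp=4, e=sp−y≈10.446729; I≈36.577192, D=e−e_prev≈14.192398; u=5/4·10.446729+1/4·36.577192+1/4·14.192398≈25.750808; next y=-4/5·(-6.446729)+1/4·25.750808≈11.595085
n=11: y≈11.595085, sp=4, e=sp−y≈-7.595085; I≈28.982107, D=e−e_prev≈-18.041813; u=5/4·(-7.595085)+1/4·28.982107+1/4·(-18.041813)≈-6.758783; next y=-4/5·11.595085+1/4·(-6.758783)≈-10.965764
n=12: y≈-10.965764, sp=4, e=sp−y≈14.965764; I≈43.947870, D=e−e_prev≈22.560849; u=5/4·14.965764+1/4·43.947870+1/4·22.560849≈35.334384; next y=-4/5·(-10.965764)+1/4·35.334384≈17.606207

0 4 7.000 0.000
1 4 3.938 1.750
2 4 8.727 -0.416
3 4 4.162 2.514
4 4 11.365 -0.971
5 4 3.706 3.618
6 4 14.724 -1.968
7 4 2.179 5.255
8 4 19.272 -3.660
9 4 -1.001 7.746
10 4 25.751 -6.447
11 4 -6.759 11.595
12 4 35.334 -10.966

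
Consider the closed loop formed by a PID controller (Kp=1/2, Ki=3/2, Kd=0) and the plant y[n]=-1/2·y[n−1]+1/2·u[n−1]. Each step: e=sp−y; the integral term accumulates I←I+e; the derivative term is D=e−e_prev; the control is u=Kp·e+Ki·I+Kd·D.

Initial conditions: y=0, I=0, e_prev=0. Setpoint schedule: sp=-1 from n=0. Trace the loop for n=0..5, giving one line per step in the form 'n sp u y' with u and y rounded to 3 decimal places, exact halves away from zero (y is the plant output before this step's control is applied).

(exact arithmetic carried between steps; '≈' marks a value shown rounded to 6 d.p. or computed from one; I and e_prev carry over from the previous line; the table rounds u and y to 3 d.p., halves away from zero)
n=0: y=0, sp=-1, e=sp−y=-1; I=-1, D=e−e_prev=-1; u=1/2·(-1)+3/2·(-1)+0·(-1)=-2; next y=-1/2·0+1/2·(-2)=-1
n=1: y=-1, sp=-1, e=sp−y=0; I=-1, D=e−e_prev=1; u=1/2·0+3/2·(-1)+0·1=-1.5; next y=-1/2·(-1)+1/2·(-1.5)=-0.25
n=2: y=-0.25, sp=-1, e=sp−y=-0.75; I=-1.75, D=e−e_prev=-0.75; u=1/2·(-0.75)+3/2·(-1.75)+0·(-0.75)=-3; next y=-1/2·(-0.25)+1/2·(-3)=-1.375
n=3: y=-1.375, sp=-1, e=sp−y=0.375; I=-1.375, D=e−e_prev=1.125; u=1/2·0.375+3/2·(-1.375)+0·1.125=-1.875; next y=-1/2·(-1.375)+1/2·(-1.875)=-0.25
n=4: y=-0.25, sp=-1, e=sp−y=-0.75; I=-2.125, D=e−e_prev=-1.125; u=1/2·(-0.75)+3/2·(-2.125)+0·(-1.125)=-3.5625; next y=-1/2·(-0.25)+1/2·(-3.5625)=-1.65625
n=5: y=-1.65625, sp=-1, e=sp−y=0.65625; I=-1.46875, D=e−e_prev=1.40625; u=1/2·0.65625+3/2·(-1.46875)+0·1.40625=-1.875; next y=-1/2·(-1.65625)+1/2·(-1.875)=-0.109375

0 -1 -2.000 0.000
1 -1 -1.500 -1.000
2 -1 -3.000 -0.250
3 -1 -1.875 -1.375
4 -1 -3.563 -0.250
5 -1 -1.875 -1.656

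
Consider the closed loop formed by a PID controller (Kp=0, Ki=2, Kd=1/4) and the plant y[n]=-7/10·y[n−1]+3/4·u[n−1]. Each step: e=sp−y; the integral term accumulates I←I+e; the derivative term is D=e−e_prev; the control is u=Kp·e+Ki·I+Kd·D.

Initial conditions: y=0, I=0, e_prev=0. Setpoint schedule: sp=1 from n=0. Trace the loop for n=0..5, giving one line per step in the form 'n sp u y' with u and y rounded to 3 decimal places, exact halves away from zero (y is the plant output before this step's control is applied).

0 1 2.250 0.000
1 1 0.203 1.688
2 1 5.362 -1.029
3 1 -4.243 4.742
4 1 15.013 -6.502
5 1 -22.998 15.811

(exact arithmetic carried between steps; '≈' marks a value shown rounded to 6 d.p. or computed from one; I and e_prev carry over from the previous line; the table rounds u and y to 3 d.p., halves away from zero)
n=0: y=0, sp=1, e=sp−y=1; I=1, D=e−e_prev=1; u=0·1+2·1+1/4·1=2.25; next y=-7/10·0+3/4·2.25=1.6875
n=1: y=1.6875, sp=1, e=sp−y=-0.6875; I=0.3125, D=e−e_prev=-1.6875; u=0·(-0.6875)+2·0.3125+1/4·(-1.6875)=0.203125; next y=-7/10·1.6875+3/4·0.203125≈-1.028906
n=2: y≈-1.028906, sp=1, e=sp−y≈2.028906; I≈2.341406, D=e−e_prev≈2.716406; u=0·2.028906+2·2.341406+1/4·2.716406≈5.361914; next y=-7/10·(-1.028906)+3/4·5.361914≈4.741670
n=3: y≈4.741670, sp=1, e=sp−y≈-3.741670; I≈-1.400264, D=e−e_prev≈-5.770576; u=0·(-3.741670)+2·(-1.400264)+1/4·(-5.770576)≈-4.243171; next y=-7/10·4.741670+3/4·(-4.243171)≈-6.501547
n=4: y≈-6.501547, sp=1, e=sp−y≈7.501547; I≈6.101284, D=e−e_prev≈11.243217; u=0·7.501547+2·6.101284+1/4·11.243217≈15.013372; next y=-7/10·(-6.501547)+3/4·15.013372≈15.811112
n=5: y≈15.811112, sp=1, e=sp−y≈-14.811112; I≈-8.709828, D=e−e_prev≈-22.312660; u=0·(-14.811112)+2·(-8.709828)+1/4·(-22.312660)≈-22.997822; next y=-7/10·15.811112+3/4·(-22.997822)≈-28.316145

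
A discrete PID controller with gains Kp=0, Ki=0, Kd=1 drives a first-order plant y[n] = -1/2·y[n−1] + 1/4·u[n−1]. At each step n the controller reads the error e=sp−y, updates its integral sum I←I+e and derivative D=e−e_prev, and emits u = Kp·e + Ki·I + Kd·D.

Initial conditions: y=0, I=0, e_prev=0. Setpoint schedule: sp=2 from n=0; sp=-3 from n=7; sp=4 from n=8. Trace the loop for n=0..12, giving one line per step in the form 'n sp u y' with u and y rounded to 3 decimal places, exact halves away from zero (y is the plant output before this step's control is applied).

0 2 2.000 0.000
1 2 -0.500 0.500
2 2 0.875 -0.375
3 2 -0.781 0.406
4 2 0.805 -0.398
5 2 -0.799 0.400
6 2 0.800 -0.400
7 -3 -5.800 0.400
8 4 9.050 -1.650
9 4 -4.737 3.088
10 4 5.816 -2.728
11 4 -5.546 2.818
12 4 5.613 -2.796

(exact arithmetic carried between steps; '≈' marks a value shown rounded to 6 d.p. or computed from one; I and e_prev carry over from the previous line; the table rounds u and y to 3 d.p., halves away from zero)
n=0: y=0, sp=2, e=sp−y=2; I=2, D=e−e_prev=2; u=0·2+0·2+1·2=2; next y=-1/2·0+1/4·2=0.5
n=1: y=0.5, sp=2, e=sp−y=1.5; I=3.5, D=e−e_prev=-0.5; u=0·1.5+0·3.5+1·(-0.5)=-0.5; next y=-1/2·0.5+1/4·(-0.5)=-0.375
n=2: y=-0.375, sp=2, e=sp−y=2.375; I=5.875, D=e−e_prev=0.875; u=0·2.375+0·5.875+1·0.875=0.875; next y=-1/2·(-0.375)+1/4·0.875=0.40625
n=3: y=0.40625, sp=2, e=sp−y=1.59375; I=7.46875, D=e−e_prev=-0.78125; u=0·1.59375+0·7.46875+1·(-0.78125)=-0.78125; next y=-1/2·0.40625+1/4·(-0.78125)≈-0.398438
n=4: y≈-0.398438, sp=2, e=sp−y≈2.398438; I≈9.867188, D=e−e_prev≈0.804688; u=0·2.398438+0·9.867188+1·0.804688≈0.804688; next y=-1/2·(-0.398438)+1/4·0.804688≈0.400391
n=5: y≈0.400391, sp=2, e=sp−y≈1.599609; I≈11.466797, D=e−e_prev≈-0.798828; u=0·1.599609+0·11.466797+1·(-0.798828)≈-0.798828; next y=-1/2·0.400391+1/4·(-0.798828)≈-0.399902
n=6: y≈-0.399902, sp=2, e=sp−y≈2.399902; I≈13.866699, D=e−e_prev≈0.800293; u=0·2.399902+0·13.866699+1·0.800293≈0.800293; next y=-1/2·(-0.399902)+1/4·0.800293≈0.400024
n=7: y≈0.400024, sp=-3, e=sp−y≈-3.400024; I≈10.466675, D=e−e_prev≈-5.799927; u=0·(-3.400024)+0·10.466675+1·(-5.799927)≈-5.799927; next y=-1/2·0.400024+1/4·(-5.799927)≈-1.649994
n=8: y≈-1.649994, sp=4, e=sp−y≈5.649994; I≈16.116669, D=e−e_prev≈9.050018; u=0·5.649994+0·16.116669+1·9.050018≈9.050018; next y=-1/2·(-1.649994)+1/4·9.050018≈3.087502
n=9: y≈3.087502, sp=4, e=sp−y≈0.912498; I≈17.029167, D=e−e_prev≈-4.737495; u=0·0.912498+0·17.029167+1·(-4.737495)≈-4.737495; next y=-1/2·3.087502+1/4·(-4.737495)≈-2.728125
n=10: y≈-2.728125, sp=4, e=sp−y≈6.728125; I≈23.757292, D=e−e_prev≈5.815626; u=0·6.728125+0·23.757292+1·5.815626≈5.815626; next y=-1/2·(-2.728125)+1/4·5.815626≈2.817969
n=11: y≈2.817969, sp=4, e=sp−y≈1.182031; I≈24.939323, D=e−e_prev≈-5.546093; u=0·1.182031+0·24.939323+1·(-5.546093)≈-5.546093; next y=-1/2·2.817969+1/4·(-5.546093)≈-2.795508
n=12: y≈-2.795508, sp=4, e=sp−y≈6.795508; I≈31.734831, D=e−e_prev≈5.613477; u=0·6.795508+0·31.734831+1·5.613477≈5.613477; next y=-1/2·(-2.795508)+1/4·5.613477≈2.801123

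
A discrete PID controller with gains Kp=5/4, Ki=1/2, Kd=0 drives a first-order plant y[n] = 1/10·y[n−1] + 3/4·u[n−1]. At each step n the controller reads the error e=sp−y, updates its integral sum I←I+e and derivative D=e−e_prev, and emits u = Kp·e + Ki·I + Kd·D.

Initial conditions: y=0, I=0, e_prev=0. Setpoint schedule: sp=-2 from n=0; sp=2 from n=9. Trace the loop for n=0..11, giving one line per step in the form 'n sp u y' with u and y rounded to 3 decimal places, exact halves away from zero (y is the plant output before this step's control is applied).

(exact arithmetic carried between steps; '≈' marks a value shown rounded to 6 d.p. or computed from one; I and e_prev carry over from the previous line; the table rounds u and y to 3 d.p., halves away from zero)
n=0: y=0, sp=-2, e=sp−y=-2; I=-2, D=e−e_prev=-2; u=5/4·(-2)+1/2·(-2)+0·(-2)=-3.5; next y=1/10·0+3/4·(-3.5)=-2.625
n=1: y=-2.625, sp=-2, e=sp−y=0.625; I=-1.375, D=e−e_prev=2.625; u=5/4·0.625+1/2·(-1.375)+0·2.625=0.09375; next y=1/10·(-2.625)+3/4·0.09375≈-0.192188
n=2: y≈-0.192188, sp=-2, e=sp−y≈-1.807813; I≈-3.182813, D=e−e_prev≈-2.432813; u=5/4·(-1.807813)+1/2·(-3.182813)+0·(-2.432813)≈-3.851172; next y=1/10·(-0.192188)+3/4·(-3.851172)≈-2.907598
n=3: y≈-2.907598, sp=-2, e=sp−y≈0.907598; I≈-2.275215, D=e−e_prev≈2.715410; u=5/4·0.907598+1/2·(-2.275215)+0·2.715410≈-0.003110; next y=1/10·(-2.907598)+3/4·(-0.003110)≈-0.293093
n=4: y≈-0.293093, sp=-2, e=sp−y≈-1.706907; I≈-3.982122, D=e−e_prev≈-2.614505; u=5/4·(-1.706907)+1/2·(-3.982122)+0·(-2.614505)≈-4.124695; next y=1/10·(-0.293093)+3/4·(-4.124695)≈-3.122831
n=5: y≈-3.122831, sp=-2, e=sp−y≈1.122831; I≈-2.859291, D=e−e_prev≈2.829738; u=5/4·1.122831+1/2·(-2.859291)+0·2.829738≈-0.026107; next y=1/10·(-3.122831)+3/4·(-0.026107)≈-0.331863
n=6: y≈-0.331863, sp=-2, e=sp−y≈-1.668137; I≈-4.527428, D=e−e_prev≈-2.790967; u=5/4·(-1.668137)+1/2·(-4.527428)+0·(-2.790967)≈-4.348885; next y=1/10·(-0.331863)+3/4·(-4.348885)≈-3.294850
n=7: y≈-3.294850, sp=-2, e=sp−y≈1.294850; I≈-3.232578, D=e−e_prev≈2.962986; u=5/4·1.294850+1/2·(-3.232578)+0·2.962986≈0.002273; next y=1/10·(-3.294850)+3/4·0.002273≈-0.327780
n=8: y≈-0.327780, sp=-2, e=sp−y≈-1.672220; I≈-4.904798, D=e−e_prev≈-2.967070; u=5/4·(-1.672220)+1/2·(-4.904798)+0·(-2.967070)≈-4.542674; next y=1/10·(-0.327780)+3/4·(-4.542674)≈-3.439784
n=9: y≈-3.439784, sp=2, e=sp−y≈5.439784; I≈0.534985, D=e−e_prev≈7.112003; u=5/4·5.439784+1/2·0.534985+0·7.112003≈7.067222; next y=1/10·(-3.439784)+3/4·7.067222≈4.956438
n=10: y≈4.956438, sp=2, e=sp−y≈-2.956438; I≈-2.421453, D=e−e_prev≈-8.396222; u=5/4·(-2.956438)+1/2·(-2.421453)+0·(-8.396222)≈-4.906274; next y=1/10·4.956438+3/4·(-4.906274)≈-3.184062
n=11: y≈-3.184062, sp=2, e=sp−y≈5.184062; I≈2.762609, D=e−e_prev≈8.140500; u=5/4·5.184062+1/2·2.762609+0·8.140500≈7.861382; next y=1/10·(-3.184062)+3/4·7.861382≈5.577630

0 -2 -3.500 0.000
1 -2 0.094 -2.625
2 -2 -3.851 -0.192
3 -2 -0.003 -2.908
4 -2 -4.125 -0.293
5 -2 -0.026 -3.123
6 -2 -4.349 -0.332
7 -2 0.002 -3.295
8 -2 -4.543 -0.328
9 2 7.067 -3.440
10 2 -4.906 4.956
11 2 7.861 -3.184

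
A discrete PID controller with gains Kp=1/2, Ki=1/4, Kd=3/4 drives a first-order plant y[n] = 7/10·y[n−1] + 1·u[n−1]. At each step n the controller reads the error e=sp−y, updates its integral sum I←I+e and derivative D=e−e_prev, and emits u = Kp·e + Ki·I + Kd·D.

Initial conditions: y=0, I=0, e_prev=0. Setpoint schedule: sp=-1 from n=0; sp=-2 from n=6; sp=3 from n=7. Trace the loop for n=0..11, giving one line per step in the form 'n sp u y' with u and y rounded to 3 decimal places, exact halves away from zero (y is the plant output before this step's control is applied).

(exact arithmetic carried between steps; '≈' marks a value shown rounded to 6 d.p. or computed from one; I and e_prev carry over from the previous line; the table rounds u and y to 3 d.p., halves away from zero)
n=0: y=0, sp=-1, e=sp−y=-1; I=-1, D=e−e_prev=-1; u=1/2·(-1)+1/4·(-1)+3/4·(-1)=-1.5; next y=7/10·0+1·(-1.5)=-1.5
n=1: y=-1.5, sp=-1, e=sp−y=0.5; I=-0.5, D=e−e_prev=1.5; u=1/2·0.5+1/4·(-0.5)+3/4·1.5=1.25; next y=7/10·(-1.5)+1·1.25=0.2
n=2: y=0.2, sp=-1, e=sp−y=-1.2; I=-1.7, D=e−e_prev=-1.7; u=1/2·(-1.2)+1/4·(-1.7)+3/4·(-1.7)=-2.3; next y=7/10·0.2+1·(-2.3)=-2.16
n=3: y=-2.16, sp=-1, e=sp−y=1.16; I=-0.54, D=e−e_prev=2.36; u=1/2·1.16+1/4·(-0.54)+3/4·2.36=2.215; next y=7/10·(-2.16)+1·2.215=0.703
n=4: y=0.703, sp=-1, e=sp−y=-1.703; I=-2.243, D=e−e_prev=-2.863; u=1/2·(-1.703)+1/4·(-2.243)+3/4·(-2.863)=-3.5595; next y=7/10·0.703+1·(-3.5595)=-3.0674
n=5: y=-3.0674, sp=-1, e=sp−y=2.0674; I=-0.1756, D=e−e_prev=3.7704; u=1/2·2.0674+1/4·(-0.1756)+3/4·3.7704=3.8176; next y=7/10·(-3.0674)+1·3.8176=1.67042
n=6: y=1.67042, sp=-2, e=sp−y=-3.67042; I=-3.84602, D=e−e_prev=-5.73782; u=1/2·(-3.67042)+1/4·(-3.84602)+3/4·(-5.73782)=-7.10008; next y=7/10·1.67042+1·(-7.10008)=-5.930786
n=7: y=-5.930786, sp=3, e=sp−y=8.930786; I=5.084766, D=e−e_prev=12.601206; u=1/2·8.930786+1/4·5.084766+3/4·12.601206=15.187489; next y=7/10·(-5.930786)+1·15.187489≈11.035939
n=8: y≈11.035939, sp=3, e=sp−y≈-8.035939; I≈-2.951173, D=e−e_prev≈-16.966725; u=1/2·(-8.035939)+1/4·(-2.951173)+3/4·(-16.966725)≈-17.480806; next y=7/10·11.035939+1·(-17.480806)≈-9.755649
n=9: y≈-9.755649, sp=3, e=sp−y≈12.755649; I≈9.804476, D=e−e_prev≈20.791588; u=1/2·12.755649+1/4·9.804476+3/4·20.791588≈24.422634; next y=7/10·(-9.755649)+1·24.422634≈17.593680
n=10: y≈17.593680, sp=3, e=sp−y≈-14.593680; I≈-4.789204, D=e−e_prev≈-27.349329; u=1/2·(-14.593680)+1/4·(-4.789204)+3/4·(-27.349329)≈-29.006138; next y=7/10·17.593680+1·(-29.006138)≈-16.690562
n=11: y≈-16.690562, sp=3, e=sp−y≈19.690562; I≈14.901358, D=e−e_prev≈34.284242; u=1/2·19.690562+1/4·14.901358+3/4·34.284242≈39.283802; next y=7/10·(-16.690562)+1·39.283802≈27.600409

0 -1 -1.500 0.000
1 -1 1.250 -1.500
2 -1 -2.300 0.200
3 -1 2.215 -2.160
4 -1 -3.560 0.703
5 -1 3.818 -3.067
6 -2 -7.100 1.670
7 3 15.187 -5.931
8 3 -17.481 11.036
9 3 24.423 -9.756
10 3 -29.006 17.594
11 3 39.284 -16.691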